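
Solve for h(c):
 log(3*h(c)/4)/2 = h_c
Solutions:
 2*Integral(1/(-log(_y) - log(3) + 2*log(2)), (_y, h(c))) = C1 - c


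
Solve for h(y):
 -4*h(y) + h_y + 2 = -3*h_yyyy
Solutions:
 h(y) = C1*exp(y*(-4 - 4*2^(1/3)/(29 + 3*sqrt(97))^(1/3) + 2^(2/3)*(29 + 3*sqrt(97))^(1/3))/12)*sin(2^(1/3)*sqrt(3)*y*(4/(29 + 3*sqrt(97))^(1/3) + 2^(1/3)*(29 + 3*sqrt(97))^(1/3))/12) + C2*exp(y*(-4 - 4*2^(1/3)/(29 + 3*sqrt(97))^(1/3) + 2^(2/3)*(29 + 3*sqrt(97))^(1/3))/12)*cos(2^(1/3)*sqrt(3)*y*(4/(29 + 3*sqrt(97))^(1/3) + 2^(1/3)*(29 + 3*sqrt(97))^(1/3))/12) + C3*exp(y) + C4*exp(y*(-2^(2/3)*(29 + 3*sqrt(97))^(1/3) - 2 + 4*2^(1/3)/(29 + 3*sqrt(97))^(1/3))/6) + 1/2


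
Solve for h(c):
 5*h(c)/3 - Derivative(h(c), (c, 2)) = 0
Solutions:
 h(c) = C1*exp(-sqrt(15)*c/3) + C2*exp(sqrt(15)*c/3)


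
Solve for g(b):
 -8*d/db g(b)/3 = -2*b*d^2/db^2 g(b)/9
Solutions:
 g(b) = C1 + C2*b^13


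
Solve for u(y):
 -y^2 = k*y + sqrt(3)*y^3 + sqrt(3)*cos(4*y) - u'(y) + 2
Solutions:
 u(y) = C1 + k*y^2/2 + sqrt(3)*y^4/4 + y^3/3 + 2*y + sqrt(3)*sin(4*y)/4


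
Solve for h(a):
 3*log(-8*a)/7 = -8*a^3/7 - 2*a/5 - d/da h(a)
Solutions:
 h(a) = C1 - 2*a^4/7 - a^2/5 - 3*a*log(-a)/7 + 3*a*(1 - 3*log(2))/7


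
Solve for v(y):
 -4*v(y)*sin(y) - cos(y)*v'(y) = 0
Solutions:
 v(y) = C1*cos(y)^4


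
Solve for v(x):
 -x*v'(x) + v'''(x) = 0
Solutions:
 v(x) = C1 + Integral(C2*airyai(x) + C3*airybi(x), x)


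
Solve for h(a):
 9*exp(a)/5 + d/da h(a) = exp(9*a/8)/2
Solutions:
 h(a) = C1 + 4*exp(9*a/8)/9 - 9*exp(a)/5


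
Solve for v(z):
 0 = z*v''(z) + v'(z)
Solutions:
 v(z) = C1 + C2*log(z)


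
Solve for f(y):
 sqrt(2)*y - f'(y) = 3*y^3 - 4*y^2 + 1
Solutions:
 f(y) = C1 - 3*y^4/4 + 4*y^3/3 + sqrt(2)*y^2/2 - y


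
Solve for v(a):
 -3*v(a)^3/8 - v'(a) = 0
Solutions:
 v(a) = -2*sqrt(-1/(C1 - 3*a))
 v(a) = 2*sqrt(-1/(C1 - 3*a))


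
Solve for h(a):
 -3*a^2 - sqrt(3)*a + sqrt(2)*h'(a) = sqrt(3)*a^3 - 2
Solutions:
 h(a) = C1 + sqrt(6)*a^4/8 + sqrt(2)*a^3/2 + sqrt(6)*a^2/4 - sqrt(2)*a


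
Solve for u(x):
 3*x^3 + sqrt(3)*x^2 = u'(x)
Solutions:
 u(x) = C1 + 3*x^4/4 + sqrt(3)*x^3/3


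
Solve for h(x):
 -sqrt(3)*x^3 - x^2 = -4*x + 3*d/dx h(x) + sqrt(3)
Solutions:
 h(x) = C1 - sqrt(3)*x^4/12 - x^3/9 + 2*x^2/3 - sqrt(3)*x/3


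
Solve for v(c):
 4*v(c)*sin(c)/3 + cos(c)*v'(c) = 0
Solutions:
 v(c) = C1*cos(c)^(4/3)


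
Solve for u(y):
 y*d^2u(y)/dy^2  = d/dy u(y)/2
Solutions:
 u(y) = C1 + C2*y^(3/2)


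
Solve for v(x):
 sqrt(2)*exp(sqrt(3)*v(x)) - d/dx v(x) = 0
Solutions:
 v(x) = sqrt(3)*(2*log(-1/(C1 + sqrt(2)*x)) - log(3))/6


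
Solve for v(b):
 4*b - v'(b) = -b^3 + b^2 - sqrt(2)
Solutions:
 v(b) = C1 + b^4/4 - b^3/3 + 2*b^2 + sqrt(2)*b


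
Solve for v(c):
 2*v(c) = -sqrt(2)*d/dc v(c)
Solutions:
 v(c) = C1*exp(-sqrt(2)*c)


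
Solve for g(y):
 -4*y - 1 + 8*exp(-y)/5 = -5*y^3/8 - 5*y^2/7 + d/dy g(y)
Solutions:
 g(y) = C1 + 5*y^4/32 + 5*y^3/21 - 2*y^2 - y - 8*exp(-y)/5


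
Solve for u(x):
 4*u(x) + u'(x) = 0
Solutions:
 u(x) = C1*exp(-4*x)


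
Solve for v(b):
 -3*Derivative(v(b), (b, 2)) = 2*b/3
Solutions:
 v(b) = C1 + C2*b - b^3/27


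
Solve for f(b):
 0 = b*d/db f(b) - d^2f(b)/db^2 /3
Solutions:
 f(b) = C1 + C2*erfi(sqrt(6)*b/2)


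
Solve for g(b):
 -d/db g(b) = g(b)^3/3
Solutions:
 g(b) = -sqrt(6)*sqrt(-1/(C1 - b))/2
 g(b) = sqrt(6)*sqrt(-1/(C1 - b))/2


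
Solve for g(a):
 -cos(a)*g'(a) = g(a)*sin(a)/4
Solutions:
 g(a) = C1*cos(a)^(1/4)


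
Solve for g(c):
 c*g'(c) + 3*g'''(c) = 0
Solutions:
 g(c) = C1 + Integral(C2*airyai(-3^(2/3)*c/3) + C3*airybi(-3^(2/3)*c/3), c)


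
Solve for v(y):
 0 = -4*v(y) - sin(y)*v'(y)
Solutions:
 v(y) = C1*(cos(y)^2 + 2*cos(y) + 1)/(cos(y)^2 - 2*cos(y) + 1)


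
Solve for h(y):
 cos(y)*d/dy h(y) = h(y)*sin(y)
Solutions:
 h(y) = C1/cos(y)


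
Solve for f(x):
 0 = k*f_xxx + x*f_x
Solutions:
 f(x) = C1 + Integral(C2*airyai(x*(-1/k)^(1/3)) + C3*airybi(x*(-1/k)^(1/3)), x)


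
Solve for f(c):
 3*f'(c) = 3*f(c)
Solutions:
 f(c) = C1*exp(c)


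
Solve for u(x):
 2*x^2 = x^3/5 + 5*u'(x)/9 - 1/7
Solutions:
 u(x) = C1 - 9*x^4/100 + 6*x^3/5 + 9*x/35


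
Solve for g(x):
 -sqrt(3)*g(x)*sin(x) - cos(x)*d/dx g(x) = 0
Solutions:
 g(x) = C1*cos(x)^(sqrt(3))


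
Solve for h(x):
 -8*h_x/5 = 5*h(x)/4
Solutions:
 h(x) = C1*exp(-25*x/32)


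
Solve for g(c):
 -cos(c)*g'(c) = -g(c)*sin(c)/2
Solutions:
 g(c) = C1/sqrt(cos(c))


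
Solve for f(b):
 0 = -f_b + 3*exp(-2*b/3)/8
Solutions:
 f(b) = C1 - 9*exp(-2*b/3)/16


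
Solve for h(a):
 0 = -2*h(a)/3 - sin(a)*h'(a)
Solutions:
 h(a) = C1*(cos(a) + 1)^(1/3)/(cos(a) - 1)^(1/3)


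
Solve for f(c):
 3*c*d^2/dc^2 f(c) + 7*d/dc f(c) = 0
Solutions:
 f(c) = C1 + C2/c^(4/3)


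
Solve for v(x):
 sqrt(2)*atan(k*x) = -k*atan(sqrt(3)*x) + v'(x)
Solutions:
 v(x) = C1 + k*(x*atan(sqrt(3)*x) - sqrt(3)*log(3*x^2 + 1)/6) + sqrt(2)*Piecewise((x*atan(k*x) - log(k^2*x^2 + 1)/(2*k), Ne(k, 0)), (0, True))


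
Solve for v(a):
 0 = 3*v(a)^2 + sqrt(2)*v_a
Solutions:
 v(a) = 2/(C1 + 3*sqrt(2)*a)


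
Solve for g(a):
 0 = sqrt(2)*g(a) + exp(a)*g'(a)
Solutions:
 g(a) = C1*exp(sqrt(2)*exp(-a))


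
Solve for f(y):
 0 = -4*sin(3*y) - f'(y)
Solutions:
 f(y) = C1 + 4*cos(3*y)/3


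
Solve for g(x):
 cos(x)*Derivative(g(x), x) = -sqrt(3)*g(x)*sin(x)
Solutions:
 g(x) = C1*cos(x)^(sqrt(3))


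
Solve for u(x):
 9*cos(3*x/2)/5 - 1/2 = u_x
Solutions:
 u(x) = C1 - x/2 + 6*sin(3*x/2)/5


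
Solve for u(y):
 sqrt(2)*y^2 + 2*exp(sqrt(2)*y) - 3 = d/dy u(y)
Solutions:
 u(y) = C1 + sqrt(2)*y^3/3 - 3*y + sqrt(2)*exp(sqrt(2)*y)


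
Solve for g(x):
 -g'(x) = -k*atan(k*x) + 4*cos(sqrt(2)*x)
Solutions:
 g(x) = C1 + k*Piecewise((x*atan(k*x) - log(k^2*x^2 + 1)/(2*k), Ne(k, 0)), (0, True)) - 2*sqrt(2)*sin(sqrt(2)*x)


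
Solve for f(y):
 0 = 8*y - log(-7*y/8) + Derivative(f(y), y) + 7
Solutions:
 f(y) = C1 - 4*y^2 + y*log(-y) + y*(-8 - 3*log(2) + log(7))


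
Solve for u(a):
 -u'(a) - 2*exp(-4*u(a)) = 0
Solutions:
 u(a) = log(-I*(C1 - 8*a)^(1/4))
 u(a) = log(I*(C1 - 8*a)^(1/4))
 u(a) = log(-(C1 - 8*a)^(1/4))
 u(a) = log(C1 - 8*a)/4


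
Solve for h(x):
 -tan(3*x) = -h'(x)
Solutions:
 h(x) = C1 - log(cos(3*x))/3


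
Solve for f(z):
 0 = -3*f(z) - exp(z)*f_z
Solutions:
 f(z) = C1*exp(3*exp(-z))


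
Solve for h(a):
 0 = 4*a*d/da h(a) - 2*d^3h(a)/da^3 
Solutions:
 h(a) = C1 + Integral(C2*airyai(2^(1/3)*a) + C3*airybi(2^(1/3)*a), a)


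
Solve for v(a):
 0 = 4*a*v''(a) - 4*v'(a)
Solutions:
 v(a) = C1 + C2*a^2


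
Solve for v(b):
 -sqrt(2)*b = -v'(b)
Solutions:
 v(b) = C1 + sqrt(2)*b^2/2


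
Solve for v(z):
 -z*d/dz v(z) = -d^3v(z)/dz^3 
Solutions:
 v(z) = C1 + Integral(C2*airyai(z) + C3*airybi(z), z)


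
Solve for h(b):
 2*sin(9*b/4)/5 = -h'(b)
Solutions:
 h(b) = C1 + 8*cos(9*b/4)/45


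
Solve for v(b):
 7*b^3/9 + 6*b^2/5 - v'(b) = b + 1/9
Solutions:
 v(b) = C1 + 7*b^4/36 + 2*b^3/5 - b^2/2 - b/9


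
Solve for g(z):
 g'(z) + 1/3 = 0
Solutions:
 g(z) = C1 - z/3


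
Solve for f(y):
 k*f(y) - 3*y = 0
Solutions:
 f(y) = 3*y/k


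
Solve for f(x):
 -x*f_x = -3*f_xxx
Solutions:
 f(x) = C1 + Integral(C2*airyai(3^(2/3)*x/3) + C3*airybi(3^(2/3)*x/3), x)


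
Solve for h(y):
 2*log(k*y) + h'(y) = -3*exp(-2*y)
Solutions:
 h(y) = C1 - 2*y*log(k*y) + 2*y + 3*exp(-2*y)/2


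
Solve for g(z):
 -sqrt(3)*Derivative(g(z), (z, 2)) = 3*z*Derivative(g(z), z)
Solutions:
 g(z) = C1 + C2*erf(sqrt(2)*3^(1/4)*z/2)


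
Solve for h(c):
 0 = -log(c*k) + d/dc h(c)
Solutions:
 h(c) = C1 + c*log(c*k) - c


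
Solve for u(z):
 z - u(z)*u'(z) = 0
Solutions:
 u(z) = -sqrt(C1 + z^2)
 u(z) = sqrt(C1 + z^2)


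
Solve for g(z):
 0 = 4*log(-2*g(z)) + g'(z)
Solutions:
 Integral(1/(log(-_y) + log(2)), (_y, g(z)))/4 = C1 - z


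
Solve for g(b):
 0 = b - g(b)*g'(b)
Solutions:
 g(b) = -sqrt(C1 + b^2)
 g(b) = sqrt(C1 + b^2)


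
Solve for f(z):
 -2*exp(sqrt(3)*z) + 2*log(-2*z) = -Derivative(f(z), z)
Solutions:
 f(z) = C1 - 2*z*log(-z) + 2*z*(1 - log(2)) + 2*sqrt(3)*exp(sqrt(3)*z)/3


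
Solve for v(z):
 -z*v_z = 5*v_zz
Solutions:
 v(z) = C1 + C2*erf(sqrt(10)*z/10)


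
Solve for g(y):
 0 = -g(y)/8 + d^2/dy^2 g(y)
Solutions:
 g(y) = C1*exp(-sqrt(2)*y/4) + C2*exp(sqrt(2)*y/4)


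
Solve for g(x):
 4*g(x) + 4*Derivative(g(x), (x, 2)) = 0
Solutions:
 g(x) = C1*sin(x) + C2*cos(x)


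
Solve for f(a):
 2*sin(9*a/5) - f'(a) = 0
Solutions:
 f(a) = C1 - 10*cos(9*a/5)/9


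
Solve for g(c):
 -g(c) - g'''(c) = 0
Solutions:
 g(c) = C3*exp(-c) + (C1*sin(sqrt(3)*c/2) + C2*cos(sqrt(3)*c/2))*exp(c/2)


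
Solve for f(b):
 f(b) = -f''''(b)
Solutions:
 f(b) = (C1*sin(sqrt(2)*b/2) + C2*cos(sqrt(2)*b/2))*exp(-sqrt(2)*b/2) + (C3*sin(sqrt(2)*b/2) + C4*cos(sqrt(2)*b/2))*exp(sqrt(2)*b/2)


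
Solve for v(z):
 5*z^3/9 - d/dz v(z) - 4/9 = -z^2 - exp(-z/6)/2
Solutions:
 v(z) = C1 + 5*z^4/36 + z^3/3 - 4*z/9 - 3*exp(-z/6)


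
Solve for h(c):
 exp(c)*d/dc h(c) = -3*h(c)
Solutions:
 h(c) = C1*exp(3*exp(-c))


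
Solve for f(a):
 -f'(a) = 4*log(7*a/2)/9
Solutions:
 f(a) = C1 - 4*a*log(a)/9 - 4*a*log(7)/9 + 4*a*log(2)/9 + 4*a/9


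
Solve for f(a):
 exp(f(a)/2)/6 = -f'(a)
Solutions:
 f(a) = 2*log(1/(C1 + a)) + 2*log(12)


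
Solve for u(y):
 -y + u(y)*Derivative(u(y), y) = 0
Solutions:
 u(y) = -sqrt(C1 + y^2)
 u(y) = sqrt(C1 + y^2)


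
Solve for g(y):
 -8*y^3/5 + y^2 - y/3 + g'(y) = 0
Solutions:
 g(y) = C1 + 2*y^4/5 - y^3/3 + y^2/6


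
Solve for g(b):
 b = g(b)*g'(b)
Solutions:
 g(b) = -sqrt(C1 + b^2)
 g(b) = sqrt(C1 + b^2)


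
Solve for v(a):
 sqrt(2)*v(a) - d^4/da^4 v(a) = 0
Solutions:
 v(a) = C1*exp(-2^(1/8)*a) + C2*exp(2^(1/8)*a) + C3*sin(2^(1/8)*a) + C4*cos(2^(1/8)*a)


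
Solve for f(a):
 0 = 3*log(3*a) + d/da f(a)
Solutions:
 f(a) = C1 - 3*a*log(a) - a*log(27) + 3*a


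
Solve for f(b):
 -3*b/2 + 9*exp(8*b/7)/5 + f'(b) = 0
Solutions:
 f(b) = C1 + 3*b^2/4 - 63*exp(8*b/7)/40


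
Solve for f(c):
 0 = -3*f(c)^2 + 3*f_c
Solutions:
 f(c) = -1/(C1 + c)


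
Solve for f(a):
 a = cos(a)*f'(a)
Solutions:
 f(a) = C1 + Integral(a/cos(a), a)


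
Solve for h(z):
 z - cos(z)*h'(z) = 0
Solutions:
 h(z) = C1 + Integral(z/cos(z), z)


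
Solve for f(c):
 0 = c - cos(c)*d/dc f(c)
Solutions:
 f(c) = C1 + Integral(c/cos(c), c)


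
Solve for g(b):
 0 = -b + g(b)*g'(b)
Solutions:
 g(b) = -sqrt(C1 + b^2)
 g(b) = sqrt(C1 + b^2)


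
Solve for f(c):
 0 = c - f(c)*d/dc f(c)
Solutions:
 f(c) = -sqrt(C1 + c^2)
 f(c) = sqrt(C1 + c^2)


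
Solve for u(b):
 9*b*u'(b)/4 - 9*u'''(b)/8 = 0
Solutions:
 u(b) = C1 + Integral(C2*airyai(2^(1/3)*b) + C3*airybi(2^(1/3)*b), b)


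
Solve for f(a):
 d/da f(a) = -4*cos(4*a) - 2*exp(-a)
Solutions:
 f(a) = C1 - sin(4*a) + 2*exp(-a)


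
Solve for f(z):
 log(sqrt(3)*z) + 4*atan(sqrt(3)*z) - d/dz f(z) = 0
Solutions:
 f(z) = C1 + z*log(z) + 4*z*atan(sqrt(3)*z) - z + z*log(3)/2 - 2*sqrt(3)*log(3*z^2 + 1)/3


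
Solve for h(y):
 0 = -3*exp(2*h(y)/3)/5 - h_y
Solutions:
 h(y) = 3*log(-sqrt(-1/(C1 - 3*y))) - 3*log(2) + 3*log(30)/2
 h(y) = 3*log(-1/(C1 - 3*y))/2 - 3*log(2) + 3*log(30)/2


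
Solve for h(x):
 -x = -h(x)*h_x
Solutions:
 h(x) = -sqrt(C1 + x^2)
 h(x) = sqrt(C1 + x^2)


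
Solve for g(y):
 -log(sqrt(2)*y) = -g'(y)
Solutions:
 g(y) = C1 + y*log(y) - y + y*log(2)/2


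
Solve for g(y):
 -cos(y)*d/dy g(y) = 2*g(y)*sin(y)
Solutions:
 g(y) = C1*cos(y)^2


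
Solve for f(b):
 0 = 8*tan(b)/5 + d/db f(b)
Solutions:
 f(b) = C1 + 8*log(cos(b))/5


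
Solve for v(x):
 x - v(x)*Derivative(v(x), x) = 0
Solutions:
 v(x) = -sqrt(C1 + x^2)
 v(x) = sqrt(C1 + x^2)


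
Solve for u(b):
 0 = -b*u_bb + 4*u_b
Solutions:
 u(b) = C1 + C2*b^5


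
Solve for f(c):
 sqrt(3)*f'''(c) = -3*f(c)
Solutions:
 f(c) = C3*exp(-3^(1/6)*c) + (C1*sin(3^(2/3)*c/2) + C2*cos(3^(2/3)*c/2))*exp(3^(1/6)*c/2)


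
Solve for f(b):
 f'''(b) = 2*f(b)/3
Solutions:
 f(b) = C3*exp(2^(1/3)*3^(2/3)*b/3) + (C1*sin(2^(1/3)*3^(1/6)*b/2) + C2*cos(2^(1/3)*3^(1/6)*b/2))*exp(-2^(1/3)*3^(2/3)*b/6)


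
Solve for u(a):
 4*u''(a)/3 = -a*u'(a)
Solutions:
 u(a) = C1 + C2*erf(sqrt(6)*a/4)


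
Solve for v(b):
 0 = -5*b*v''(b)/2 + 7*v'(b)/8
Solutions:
 v(b) = C1 + C2*b^(27/20)


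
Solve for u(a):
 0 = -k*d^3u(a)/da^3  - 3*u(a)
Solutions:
 u(a) = C1*exp(3^(1/3)*a*(-1/k)^(1/3)) + C2*exp(a*(-1/k)^(1/3)*(-3^(1/3) + 3^(5/6)*I)/2) + C3*exp(-a*(-1/k)^(1/3)*(3^(1/3) + 3^(5/6)*I)/2)


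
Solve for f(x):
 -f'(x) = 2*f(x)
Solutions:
 f(x) = C1*exp(-2*x)


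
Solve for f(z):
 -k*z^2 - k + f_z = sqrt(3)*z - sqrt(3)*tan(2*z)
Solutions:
 f(z) = C1 + k*z^3/3 + k*z + sqrt(3)*z^2/2 + sqrt(3)*log(cos(2*z))/2


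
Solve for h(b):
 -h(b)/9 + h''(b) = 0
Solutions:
 h(b) = C1*exp(-b/3) + C2*exp(b/3)


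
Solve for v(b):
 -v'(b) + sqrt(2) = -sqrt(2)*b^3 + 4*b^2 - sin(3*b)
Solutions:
 v(b) = C1 + sqrt(2)*b^4/4 - 4*b^3/3 + sqrt(2)*b - cos(3*b)/3


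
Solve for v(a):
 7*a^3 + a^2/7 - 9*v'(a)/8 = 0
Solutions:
 v(a) = C1 + 14*a^4/9 + 8*a^3/189


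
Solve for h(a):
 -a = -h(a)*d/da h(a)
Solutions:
 h(a) = -sqrt(C1 + a^2)
 h(a) = sqrt(C1 + a^2)


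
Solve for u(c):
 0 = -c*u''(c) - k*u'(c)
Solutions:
 u(c) = C1 + c^(1 - re(k))*(C2*sin(log(c)*Abs(im(k))) + C3*cos(log(c)*im(k)))


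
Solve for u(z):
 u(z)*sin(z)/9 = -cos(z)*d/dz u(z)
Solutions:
 u(z) = C1*cos(z)^(1/9)


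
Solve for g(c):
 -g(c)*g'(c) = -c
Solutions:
 g(c) = -sqrt(C1 + c^2)
 g(c) = sqrt(C1 + c^2)


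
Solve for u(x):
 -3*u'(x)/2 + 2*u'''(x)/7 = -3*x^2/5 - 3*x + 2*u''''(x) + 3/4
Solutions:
 u(x) = C1 + C2*exp(x*(4/(63*sqrt(194369) + 27775)^(1/3) + 4 + (63*sqrt(194369) + 27775)^(1/3))/84)*sin(sqrt(3)*x*(-(63*sqrt(194369) + 27775)^(1/3) + 4/(63*sqrt(194369) + 27775)^(1/3))/84) + C3*exp(x*(4/(63*sqrt(194369) + 27775)^(1/3) + 4 + (63*sqrt(194369) + 27775)^(1/3))/84)*cos(sqrt(3)*x*(-(63*sqrt(194369) + 27775)^(1/3) + 4/(63*sqrt(194369) + 27775)^(1/3))/84) + C4*exp(x*(-(63*sqrt(194369) + 27775)^(1/3) - 4/(63*sqrt(194369) + 27775)^(1/3) + 2)/42) + 2*x^3/15 + x^2 - 73*x/210


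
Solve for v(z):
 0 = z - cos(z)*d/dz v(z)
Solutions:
 v(z) = C1 + Integral(z/cos(z), z)


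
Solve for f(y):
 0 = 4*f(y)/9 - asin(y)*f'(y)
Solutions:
 f(y) = C1*exp(4*Integral(1/asin(y), y)/9)


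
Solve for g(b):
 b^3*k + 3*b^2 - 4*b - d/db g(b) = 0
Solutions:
 g(b) = C1 + b^4*k/4 + b^3 - 2*b^2


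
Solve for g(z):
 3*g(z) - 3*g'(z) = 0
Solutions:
 g(z) = C1*exp(z)


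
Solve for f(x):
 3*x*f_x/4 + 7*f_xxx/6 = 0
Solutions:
 f(x) = C1 + Integral(C2*airyai(-42^(2/3)*x/14) + C3*airybi(-42^(2/3)*x/14), x)


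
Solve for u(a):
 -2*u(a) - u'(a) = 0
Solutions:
 u(a) = C1*exp(-2*a)


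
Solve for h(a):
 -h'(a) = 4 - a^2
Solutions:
 h(a) = C1 + a^3/3 - 4*a


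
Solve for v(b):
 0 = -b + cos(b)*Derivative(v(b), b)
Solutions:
 v(b) = C1 + Integral(b/cos(b), b)


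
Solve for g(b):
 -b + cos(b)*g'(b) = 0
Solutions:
 g(b) = C1 + Integral(b/cos(b), b)


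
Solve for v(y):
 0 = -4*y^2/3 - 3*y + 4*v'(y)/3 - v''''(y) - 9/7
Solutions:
 v(y) = C1 + C4*exp(6^(2/3)*y/3) + y^3/3 + 9*y^2/8 + 27*y/28 + (C2*sin(2^(2/3)*3^(1/6)*y/2) + C3*cos(2^(2/3)*3^(1/6)*y/2))*exp(-6^(2/3)*y/6)


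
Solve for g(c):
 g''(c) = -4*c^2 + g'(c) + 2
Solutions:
 g(c) = C1 + C2*exp(c) + 4*c^3/3 + 4*c^2 + 6*c


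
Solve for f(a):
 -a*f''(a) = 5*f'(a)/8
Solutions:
 f(a) = C1 + C2*a^(3/8)


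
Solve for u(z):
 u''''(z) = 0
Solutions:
 u(z) = C1 + C2*z + C3*z^2 + C4*z^3


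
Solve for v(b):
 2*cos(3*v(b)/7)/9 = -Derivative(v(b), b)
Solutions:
 2*b/9 - 7*log(sin(3*v(b)/7) - 1)/6 + 7*log(sin(3*v(b)/7) + 1)/6 = C1


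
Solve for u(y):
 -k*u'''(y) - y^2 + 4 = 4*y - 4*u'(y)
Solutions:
 u(y) = C1 + C2*exp(-2*y*sqrt(1/k)) + C3*exp(2*y*sqrt(1/k)) + k*y/8 + y^3/12 + y^2/2 - y


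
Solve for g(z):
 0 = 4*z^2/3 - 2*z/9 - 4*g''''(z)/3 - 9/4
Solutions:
 g(z) = C1 + C2*z + C3*z^2 + C4*z^3 + z^6/360 - z^5/720 - 9*z^4/128


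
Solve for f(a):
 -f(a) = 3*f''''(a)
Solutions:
 f(a) = (C1*sin(sqrt(2)*3^(3/4)*a/6) + C2*cos(sqrt(2)*3^(3/4)*a/6))*exp(-sqrt(2)*3^(3/4)*a/6) + (C3*sin(sqrt(2)*3^(3/4)*a/6) + C4*cos(sqrt(2)*3^(3/4)*a/6))*exp(sqrt(2)*3^(3/4)*a/6)


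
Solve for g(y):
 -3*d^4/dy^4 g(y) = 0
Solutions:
 g(y) = C1 + C2*y + C3*y^2 + C4*y^3


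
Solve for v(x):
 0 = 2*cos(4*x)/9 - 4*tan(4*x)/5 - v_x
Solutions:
 v(x) = C1 + log(cos(4*x))/5 + sin(4*x)/18


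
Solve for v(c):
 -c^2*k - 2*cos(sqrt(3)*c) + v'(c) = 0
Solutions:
 v(c) = C1 + c^3*k/3 + 2*sqrt(3)*sin(sqrt(3)*c)/3


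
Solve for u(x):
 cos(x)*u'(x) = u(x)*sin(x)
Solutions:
 u(x) = C1/cos(x)


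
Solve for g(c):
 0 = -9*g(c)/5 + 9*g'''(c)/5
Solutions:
 g(c) = C3*exp(c) + (C1*sin(sqrt(3)*c/2) + C2*cos(sqrt(3)*c/2))*exp(-c/2)


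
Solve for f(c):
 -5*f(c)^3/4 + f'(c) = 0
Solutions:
 f(c) = -sqrt(2)*sqrt(-1/(C1 + 5*c))
 f(c) = sqrt(2)*sqrt(-1/(C1 + 5*c))


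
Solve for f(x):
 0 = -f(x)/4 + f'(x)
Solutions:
 f(x) = C1*exp(x/4)


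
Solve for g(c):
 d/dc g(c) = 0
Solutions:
 g(c) = C1


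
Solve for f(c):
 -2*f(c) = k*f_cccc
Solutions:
 f(c) = C1*exp(-2^(1/4)*c*(-1/k)^(1/4)) + C2*exp(2^(1/4)*c*(-1/k)^(1/4)) + C3*exp(-2^(1/4)*I*c*(-1/k)^(1/4)) + C4*exp(2^(1/4)*I*c*(-1/k)^(1/4))


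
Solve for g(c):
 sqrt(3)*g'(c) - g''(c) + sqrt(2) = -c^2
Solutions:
 g(c) = C1 + C2*exp(sqrt(3)*c) - sqrt(3)*c^3/9 - c^2/3 - sqrt(6)*c/3 - 2*sqrt(3)*c/9


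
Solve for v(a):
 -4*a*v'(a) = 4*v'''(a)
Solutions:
 v(a) = C1 + Integral(C2*airyai(-a) + C3*airybi(-a), a)


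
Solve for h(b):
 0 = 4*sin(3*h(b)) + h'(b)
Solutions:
 h(b) = -acos((-C1 - exp(24*b))/(C1 - exp(24*b)))/3 + 2*pi/3
 h(b) = acos((-C1 - exp(24*b))/(C1 - exp(24*b)))/3


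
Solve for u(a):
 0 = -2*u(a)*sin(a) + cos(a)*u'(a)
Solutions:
 u(a) = C1/cos(a)^2


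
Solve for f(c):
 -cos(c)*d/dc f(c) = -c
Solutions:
 f(c) = C1 + Integral(c/cos(c), c)


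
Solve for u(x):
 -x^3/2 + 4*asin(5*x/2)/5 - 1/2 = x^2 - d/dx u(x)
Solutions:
 u(x) = C1 + x^4/8 + x^3/3 - 4*x*asin(5*x/2)/5 + x/2 - 4*sqrt(4 - 25*x^2)/25


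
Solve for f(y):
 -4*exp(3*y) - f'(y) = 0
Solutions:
 f(y) = C1 - 4*exp(3*y)/3


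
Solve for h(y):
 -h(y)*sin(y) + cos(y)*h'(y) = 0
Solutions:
 h(y) = C1/cos(y)


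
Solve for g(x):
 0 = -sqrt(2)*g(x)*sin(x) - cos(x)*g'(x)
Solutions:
 g(x) = C1*cos(x)^(sqrt(2))


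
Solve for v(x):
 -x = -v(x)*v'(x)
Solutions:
 v(x) = -sqrt(C1 + x^2)
 v(x) = sqrt(C1 + x^2)


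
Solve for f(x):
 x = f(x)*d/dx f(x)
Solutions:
 f(x) = -sqrt(C1 + x^2)
 f(x) = sqrt(C1 + x^2)


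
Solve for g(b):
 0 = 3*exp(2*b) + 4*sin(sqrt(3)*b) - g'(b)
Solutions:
 g(b) = C1 + 3*exp(2*b)/2 - 4*sqrt(3)*cos(sqrt(3)*b)/3


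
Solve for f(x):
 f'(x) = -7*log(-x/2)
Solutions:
 f(x) = C1 - 7*x*log(-x) + 7*x*(log(2) + 1)


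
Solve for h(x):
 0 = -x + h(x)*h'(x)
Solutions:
 h(x) = -sqrt(C1 + x^2)
 h(x) = sqrt(C1 + x^2)


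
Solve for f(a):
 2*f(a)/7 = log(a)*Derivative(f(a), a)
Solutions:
 f(a) = C1*exp(2*li(a)/7)


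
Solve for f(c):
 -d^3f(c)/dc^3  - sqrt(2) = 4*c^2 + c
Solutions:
 f(c) = C1 + C2*c + C3*c^2 - c^5/15 - c^4/24 - sqrt(2)*c^3/6


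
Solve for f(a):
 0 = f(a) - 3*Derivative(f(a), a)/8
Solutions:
 f(a) = C1*exp(8*a/3)


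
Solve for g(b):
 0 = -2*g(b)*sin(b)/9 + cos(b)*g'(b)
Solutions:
 g(b) = C1/cos(b)^(2/9)


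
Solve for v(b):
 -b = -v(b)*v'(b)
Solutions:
 v(b) = -sqrt(C1 + b^2)
 v(b) = sqrt(C1 + b^2)


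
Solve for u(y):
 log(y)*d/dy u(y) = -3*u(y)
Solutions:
 u(y) = C1*exp(-3*li(y))


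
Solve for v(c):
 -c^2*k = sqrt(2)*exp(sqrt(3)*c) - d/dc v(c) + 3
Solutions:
 v(c) = C1 + c^3*k/3 + 3*c + sqrt(6)*exp(sqrt(3)*c)/3


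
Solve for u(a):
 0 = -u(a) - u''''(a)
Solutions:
 u(a) = (C1*sin(sqrt(2)*a/2) + C2*cos(sqrt(2)*a/2))*exp(-sqrt(2)*a/2) + (C3*sin(sqrt(2)*a/2) + C4*cos(sqrt(2)*a/2))*exp(sqrt(2)*a/2)


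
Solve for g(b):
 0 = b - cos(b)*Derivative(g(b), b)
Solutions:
 g(b) = C1 + Integral(b/cos(b), b)


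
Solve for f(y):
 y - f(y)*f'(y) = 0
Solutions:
 f(y) = -sqrt(C1 + y^2)
 f(y) = sqrt(C1 + y^2)


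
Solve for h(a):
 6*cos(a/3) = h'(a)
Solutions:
 h(a) = C1 + 18*sin(a/3)


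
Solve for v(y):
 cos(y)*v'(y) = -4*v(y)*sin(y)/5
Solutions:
 v(y) = C1*cos(y)^(4/5)


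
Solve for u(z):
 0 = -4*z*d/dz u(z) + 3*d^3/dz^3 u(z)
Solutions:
 u(z) = C1 + Integral(C2*airyai(6^(2/3)*z/3) + C3*airybi(6^(2/3)*z/3), z)


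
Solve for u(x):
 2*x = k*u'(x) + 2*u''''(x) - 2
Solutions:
 u(x) = C1 + C2*exp(2^(2/3)*x*(-k)^(1/3)/2) + C3*exp(2^(2/3)*x*(-k)^(1/3)*(-1 + sqrt(3)*I)/4) + C4*exp(-2^(2/3)*x*(-k)^(1/3)*(1 + sqrt(3)*I)/4) + x^2/k + 2*x/k


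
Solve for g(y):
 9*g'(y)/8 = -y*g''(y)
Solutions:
 g(y) = C1 + C2/y^(1/8)


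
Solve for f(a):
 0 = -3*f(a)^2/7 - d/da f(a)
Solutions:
 f(a) = 7/(C1 + 3*a)


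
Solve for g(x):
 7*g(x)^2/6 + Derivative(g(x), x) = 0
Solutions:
 g(x) = 6/(C1 + 7*x)


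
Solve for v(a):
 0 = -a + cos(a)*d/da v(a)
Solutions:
 v(a) = C1 + Integral(a/cos(a), a)


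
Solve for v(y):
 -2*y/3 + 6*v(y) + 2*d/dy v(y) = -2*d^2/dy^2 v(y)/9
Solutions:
 v(y) = y/9 + (C1*sin(3*sqrt(3)*y/2) + C2*cos(3*sqrt(3)*y/2))*exp(-9*y/2) - 1/27


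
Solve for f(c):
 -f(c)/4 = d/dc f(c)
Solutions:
 f(c) = C1*exp(-c/4)


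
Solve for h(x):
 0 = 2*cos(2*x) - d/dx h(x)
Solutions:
 h(x) = C1 + sin(2*x)


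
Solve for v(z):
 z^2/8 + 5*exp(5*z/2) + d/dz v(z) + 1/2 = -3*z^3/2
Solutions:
 v(z) = C1 - 3*z^4/8 - z^3/24 - z/2 - 2*exp(5*z/2)


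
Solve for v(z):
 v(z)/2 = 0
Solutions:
 v(z) = 0


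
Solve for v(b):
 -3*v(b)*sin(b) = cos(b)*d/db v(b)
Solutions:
 v(b) = C1*cos(b)^3


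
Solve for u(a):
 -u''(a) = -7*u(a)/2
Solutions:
 u(a) = C1*exp(-sqrt(14)*a/2) + C2*exp(sqrt(14)*a/2)


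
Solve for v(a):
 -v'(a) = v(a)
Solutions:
 v(a) = C1*exp(-a)


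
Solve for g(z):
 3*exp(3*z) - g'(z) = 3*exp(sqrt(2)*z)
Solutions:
 g(z) = C1 + exp(3*z) - 3*sqrt(2)*exp(sqrt(2)*z)/2


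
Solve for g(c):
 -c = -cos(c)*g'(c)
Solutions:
 g(c) = C1 + Integral(c/cos(c), c)


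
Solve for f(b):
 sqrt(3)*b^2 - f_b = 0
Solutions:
 f(b) = C1 + sqrt(3)*b^3/3


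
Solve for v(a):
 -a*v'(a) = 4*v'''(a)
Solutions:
 v(a) = C1 + Integral(C2*airyai(-2^(1/3)*a/2) + C3*airybi(-2^(1/3)*a/2), a)


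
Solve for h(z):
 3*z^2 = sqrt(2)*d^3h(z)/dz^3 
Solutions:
 h(z) = C1 + C2*z + C3*z^2 + sqrt(2)*z^5/40


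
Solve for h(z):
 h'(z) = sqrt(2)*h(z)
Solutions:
 h(z) = C1*exp(sqrt(2)*z)


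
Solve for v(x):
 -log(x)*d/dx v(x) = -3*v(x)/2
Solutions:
 v(x) = C1*exp(3*li(x)/2)


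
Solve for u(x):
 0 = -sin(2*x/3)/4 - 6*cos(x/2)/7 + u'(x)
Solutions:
 u(x) = C1 + 12*sin(x/2)/7 - 3*cos(2*x/3)/8


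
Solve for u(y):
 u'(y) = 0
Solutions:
 u(y) = C1


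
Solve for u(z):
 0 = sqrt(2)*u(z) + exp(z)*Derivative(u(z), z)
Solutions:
 u(z) = C1*exp(sqrt(2)*exp(-z))


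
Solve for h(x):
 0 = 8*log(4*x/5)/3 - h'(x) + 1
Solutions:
 h(x) = C1 + 8*x*log(x)/3 - 3*x*log(5) - 5*x/3 + x*log(10)/3 + 5*x*log(2)


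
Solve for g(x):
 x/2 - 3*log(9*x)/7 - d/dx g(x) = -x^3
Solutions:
 g(x) = C1 + x^4/4 + x^2/4 - 3*x*log(x)/7 - 6*x*log(3)/7 + 3*x/7


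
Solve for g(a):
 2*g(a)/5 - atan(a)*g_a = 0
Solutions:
 g(a) = C1*exp(2*Integral(1/atan(a), a)/5)


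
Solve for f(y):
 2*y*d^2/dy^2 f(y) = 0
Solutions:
 f(y) = C1 + C2*y


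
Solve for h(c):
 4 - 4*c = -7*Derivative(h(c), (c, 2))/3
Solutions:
 h(c) = C1 + C2*c + 2*c^3/7 - 6*c^2/7


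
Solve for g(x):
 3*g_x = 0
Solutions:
 g(x) = C1


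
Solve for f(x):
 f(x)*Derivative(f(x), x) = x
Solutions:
 f(x) = -sqrt(C1 + x^2)
 f(x) = sqrt(C1 + x^2)


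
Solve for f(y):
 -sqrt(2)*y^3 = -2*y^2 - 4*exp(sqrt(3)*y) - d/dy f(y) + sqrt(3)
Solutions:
 f(y) = C1 + sqrt(2)*y^4/4 - 2*y^3/3 + sqrt(3)*y - 4*sqrt(3)*exp(sqrt(3)*y)/3


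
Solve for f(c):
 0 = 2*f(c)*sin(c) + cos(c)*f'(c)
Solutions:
 f(c) = C1*cos(c)^2


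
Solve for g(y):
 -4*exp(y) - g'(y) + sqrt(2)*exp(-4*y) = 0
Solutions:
 g(y) = C1 - 4*exp(y) - sqrt(2)*exp(-4*y)/4


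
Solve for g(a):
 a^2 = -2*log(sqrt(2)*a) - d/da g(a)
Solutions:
 g(a) = C1 - a^3/3 - 2*a*log(a) - a*log(2) + 2*a


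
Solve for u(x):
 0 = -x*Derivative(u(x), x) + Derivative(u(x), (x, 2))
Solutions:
 u(x) = C1 + C2*erfi(sqrt(2)*x/2)


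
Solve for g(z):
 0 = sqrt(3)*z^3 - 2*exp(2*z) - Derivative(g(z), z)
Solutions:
 g(z) = C1 + sqrt(3)*z^4/4 - exp(2*z)


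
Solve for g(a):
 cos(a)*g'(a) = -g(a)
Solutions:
 g(a) = C1*sqrt(sin(a) - 1)/sqrt(sin(a) + 1)


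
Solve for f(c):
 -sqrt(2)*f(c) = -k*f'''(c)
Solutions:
 f(c) = C1*exp(2^(1/6)*c*(1/k)^(1/3)) + C2*exp(2^(1/6)*c*(-1 + sqrt(3)*I)*(1/k)^(1/3)/2) + C3*exp(-2^(1/6)*c*(1 + sqrt(3)*I)*(1/k)^(1/3)/2)


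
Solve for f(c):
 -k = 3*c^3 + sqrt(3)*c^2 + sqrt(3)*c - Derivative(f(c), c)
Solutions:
 f(c) = C1 + 3*c^4/4 + sqrt(3)*c^3/3 + sqrt(3)*c^2/2 + c*k


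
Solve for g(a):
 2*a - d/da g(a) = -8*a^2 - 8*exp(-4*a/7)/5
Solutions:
 g(a) = C1 + 8*a^3/3 + a^2 - 14*exp(-4*a/7)/5


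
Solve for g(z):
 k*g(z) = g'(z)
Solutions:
 g(z) = C1*exp(k*z)


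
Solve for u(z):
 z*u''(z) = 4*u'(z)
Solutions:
 u(z) = C1 + C2*z^5


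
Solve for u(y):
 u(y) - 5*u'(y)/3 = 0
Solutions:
 u(y) = C1*exp(3*y/5)


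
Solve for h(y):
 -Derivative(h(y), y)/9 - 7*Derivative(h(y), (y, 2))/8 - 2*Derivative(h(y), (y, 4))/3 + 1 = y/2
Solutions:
 h(y) = C1 + C2*exp(3^(1/3)*y*(-21/(16 + sqrt(3343))^(1/3) + 3^(1/3)*(16 + sqrt(3343))^(1/3))/24)*sin(3^(1/6)*y*(7*3^(2/3)/(16 + sqrt(3343))^(1/3) + (16 + sqrt(3343))^(1/3))/8) + C3*exp(3^(1/3)*y*(-21/(16 + sqrt(3343))^(1/3) + 3^(1/3)*(16 + sqrt(3343))^(1/3))/24)*cos(3^(1/6)*y*(7*3^(2/3)/(16 + sqrt(3343))^(1/3) + (16 + sqrt(3343))^(1/3))/8) + C4*exp(-3^(1/3)*y*(-21/(16 + sqrt(3343))^(1/3) + 3^(1/3)*(16 + sqrt(3343))^(1/3))/12) - 9*y^2/4 + 711*y/16


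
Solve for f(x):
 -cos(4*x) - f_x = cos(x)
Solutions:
 f(x) = C1 - sin(x) - sin(4*x)/4


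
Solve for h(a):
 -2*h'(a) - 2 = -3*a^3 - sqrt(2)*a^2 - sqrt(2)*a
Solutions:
 h(a) = C1 + 3*a^4/8 + sqrt(2)*a^3/6 + sqrt(2)*a^2/4 - a


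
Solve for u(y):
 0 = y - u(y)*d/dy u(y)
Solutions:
 u(y) = -sqrt(C1 + y^2)
 u(y) = sqrt(C1 + y^2)


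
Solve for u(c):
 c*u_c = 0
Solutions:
 u(c) = C1


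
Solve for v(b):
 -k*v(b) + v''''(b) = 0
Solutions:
 v(b) = C1*exp(-b*k^(1/4)) + C2*exp(b*k^(1/4)) + C3*exp(-I*b*k^(1/4)) + C4*exp(I*b*k^(1/4))


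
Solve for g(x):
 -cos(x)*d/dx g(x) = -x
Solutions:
 g(x) = C1 + Integral(x/cos(x), x)


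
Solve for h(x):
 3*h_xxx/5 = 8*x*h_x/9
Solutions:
 h(x) = C1 + Integral(C2*airyai(2*5^(1/3)*x/3) + C3*airybi(2*5^(1/3)*x/3), x)


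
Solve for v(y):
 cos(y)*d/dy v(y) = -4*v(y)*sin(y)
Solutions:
 v(y) = C1*cos(y)^4


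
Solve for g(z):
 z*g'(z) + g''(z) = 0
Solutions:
 g(z) = C1 + C2*erf(sqrt(2)*z/2)


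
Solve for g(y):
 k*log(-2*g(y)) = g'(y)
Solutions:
 Integral(1/(log(-_y) + log(2)), (_y, g(y))) = C1 + k*y


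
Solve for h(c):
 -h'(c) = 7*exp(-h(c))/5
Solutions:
 h(c) = log(C1 - 7*c/5)


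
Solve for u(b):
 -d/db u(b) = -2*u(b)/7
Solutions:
 u(b) = C1*exp(2*b/7)


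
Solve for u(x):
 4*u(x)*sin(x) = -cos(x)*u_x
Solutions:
 u(x) = C1*cos(x)^4


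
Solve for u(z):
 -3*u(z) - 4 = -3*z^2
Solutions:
 u(z) = z^2 - 4/3


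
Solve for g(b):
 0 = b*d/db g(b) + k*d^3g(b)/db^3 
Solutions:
 g(b) = C1 + Integral(C2*airyai(b*(-1/k)^(1/3)) + C3*airybi(b*(-1/k)^(1/3)), b)


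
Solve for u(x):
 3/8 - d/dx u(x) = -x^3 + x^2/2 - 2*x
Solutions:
 u(x) = C1 + x^4/4 - x^3/6 + x^2 + 3*x/8


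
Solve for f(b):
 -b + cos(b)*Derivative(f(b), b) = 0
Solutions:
 f(b) = C1 + Integral(b/cos(b), b)


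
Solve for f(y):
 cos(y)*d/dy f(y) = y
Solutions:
 f(y) = C1 + Integral(y/cos(y), y)


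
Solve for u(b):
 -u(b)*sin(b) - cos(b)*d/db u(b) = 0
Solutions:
 u(b) = C1*cos(b)


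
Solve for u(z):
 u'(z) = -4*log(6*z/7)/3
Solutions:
 u(z) = C1 - 4*z*log(z)/3 - 4*z*log(6)/3 + 4*z/3 + 4*z*log(7)/3


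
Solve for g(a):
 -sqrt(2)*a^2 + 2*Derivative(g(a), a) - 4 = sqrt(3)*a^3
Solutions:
 g(a) = C1 + sqrt(3)*a^4/8 + sqrt(2)*a^3/6 + 2*a


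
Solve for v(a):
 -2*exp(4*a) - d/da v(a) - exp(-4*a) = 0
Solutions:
 v(a) = C1 - exp(4*a)/2 + exp(-4*a)/4


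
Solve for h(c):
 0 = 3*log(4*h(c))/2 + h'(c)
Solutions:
 2*Integral(1/(log(_y) + 2*log(2)), (_y, h(c)))/3 = C1 - c


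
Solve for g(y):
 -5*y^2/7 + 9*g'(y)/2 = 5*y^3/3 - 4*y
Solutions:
 g(y) = C1 + 5*y^4/54 + 10*y^3/189 - 4*y^2/9


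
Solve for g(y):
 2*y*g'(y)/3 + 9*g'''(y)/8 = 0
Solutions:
 g(y) = C1 + Integral(C2*airyai(-2*2^(1/3)*y/3) + C3*airybi(-2*2^(1/3)*y/3), y)


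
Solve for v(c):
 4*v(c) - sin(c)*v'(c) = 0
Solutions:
 v(c) = C1*(cos(c)^2 - 2*cos(c) + 1)/(cos(c)^2 + 2*cos(c) + 1)


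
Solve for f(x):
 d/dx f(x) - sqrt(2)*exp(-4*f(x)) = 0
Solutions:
 f(x) = log(-I*(C1 + 4*sqrt(2)*x)^(1/4))
 f(x) = log(I*(C1 + 4*sqrt(2)*x)^(1/4))
 f(x) = log(-(C1 + 4*sqrt(2)*x)^(1/4))
 f(x) = log(C1 + 4*sqrt(2)*x)/4


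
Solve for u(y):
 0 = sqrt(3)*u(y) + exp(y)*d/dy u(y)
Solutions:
 u(y) = C1*exp(sqrt(3)*exp(-y))


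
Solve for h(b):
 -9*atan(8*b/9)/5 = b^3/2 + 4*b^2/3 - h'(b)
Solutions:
 h(b) = C1 + b^4/8 + 4*b^3/9 + 9*b*atan(8*b/9)/5 - 81*log(64*b^2 + 81)/80


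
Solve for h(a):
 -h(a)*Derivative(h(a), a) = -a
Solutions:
 h(a) = -sqrt(C1 + a^2)
 h(a) = sqrt(C1 + a^2)


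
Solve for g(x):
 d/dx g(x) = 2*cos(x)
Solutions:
 g(x) = C1 + 2*sin(x)


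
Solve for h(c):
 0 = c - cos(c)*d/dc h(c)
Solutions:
 h(c) = C1 + Integral(c/cos(c), c)


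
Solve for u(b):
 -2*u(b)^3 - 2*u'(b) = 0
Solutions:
 u(b) = -sqrt(2)*sqrt(-1/(C1 - b))/2
 u(b) = sqrt(2)*sqrt(-1/(C1 - b))/2


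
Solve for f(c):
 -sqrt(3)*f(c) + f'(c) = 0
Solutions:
 f(c) = C1*exp(sqrt(3)*c)


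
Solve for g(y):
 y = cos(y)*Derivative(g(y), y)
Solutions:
 g(y) = C1 + Integral(y/cos(y), y)


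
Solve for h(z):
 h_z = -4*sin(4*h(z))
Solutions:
 h(z) = -acos((-C1 - exp(32*z))/(C1 - exp(32*z)))/4 + pi/2
 h(z) = acos((-C1 - exp(32*z))/(C1 - exp(32*z)))/4


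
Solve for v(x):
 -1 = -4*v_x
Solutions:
 v(x) = C1 + x/4


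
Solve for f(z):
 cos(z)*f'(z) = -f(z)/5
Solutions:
 f(z) = C1*(sin(z) - 1)^(1/10)/(sin(z) + 1)^(1/10)


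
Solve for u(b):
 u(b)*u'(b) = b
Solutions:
 u(b) = -sqrt(C1 + b^2)
 u(b) = sqrt(C1 + b^2)


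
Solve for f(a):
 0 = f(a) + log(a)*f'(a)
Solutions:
 f(a) = C1*exp(-li(a))


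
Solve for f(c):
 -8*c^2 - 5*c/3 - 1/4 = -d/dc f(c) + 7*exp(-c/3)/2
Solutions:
 f(c) = C1 + 8*c^3/3 + 5*c^2/6 + c/4 - 21*exp(-c/3)/2


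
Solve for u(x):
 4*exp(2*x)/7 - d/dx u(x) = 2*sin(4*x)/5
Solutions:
 u(x) = C1 + 2*exp(2*x)/7 + cos(4*x)/10


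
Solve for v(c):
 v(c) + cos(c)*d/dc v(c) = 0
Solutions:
 v(c) = C1*sqrt(sin(c) - 1)/sqrt(sin(c) + 1)


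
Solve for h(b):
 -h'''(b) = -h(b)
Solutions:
 h(b) = C3*exp(b) + (C1*sin(sqrt(3)*b/2) + C2*cos(sqrt(3)*b/2))*exp(-b/2)


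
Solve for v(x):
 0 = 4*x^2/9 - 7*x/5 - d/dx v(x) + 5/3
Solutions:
 v(x) = C1 + 4*x^3/27 - 7*x^2/10 + 5*x/3


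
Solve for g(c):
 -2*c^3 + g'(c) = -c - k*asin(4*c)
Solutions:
 g(c) = C1 + c^4/2 - c^2/2 - k*(c*asin(4*c) + sqrt(1 - 16*c^2)/4)


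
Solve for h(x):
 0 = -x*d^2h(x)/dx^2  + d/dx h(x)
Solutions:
 h(x) = C1 + C2*x^2


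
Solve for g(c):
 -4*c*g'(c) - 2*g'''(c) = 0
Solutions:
 g(c) = C1 + Integral(C2*airyai(-2^(1/3)*c) + C3*airybi(-2^(1/3)*c), c)


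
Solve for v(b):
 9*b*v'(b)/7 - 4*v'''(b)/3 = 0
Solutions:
 v(b) = C1 + Integral(C2*airyai(3*98^(1/3)*b/14) + C3*airybi(3*98^(1/3)*b/14), b)


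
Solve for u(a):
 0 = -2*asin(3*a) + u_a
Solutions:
 u(a) = C1 + 2*a*asin(3*a) + 2*sqrt(1 - 9*a^2)/3


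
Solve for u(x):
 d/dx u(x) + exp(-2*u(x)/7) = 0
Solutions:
 u(x) = 7*log(-sqrt(C1 - x)) - 7*log(7) + 7*log(14)/2
 u(x) = 7*log(C1 - x)/2 - 7*log(7) + 7*log(14)/2


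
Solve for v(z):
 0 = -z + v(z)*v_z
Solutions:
 v(z) = -sqrt(C1 + z^2)
 v(z) = sqrt(C1 + z^2)


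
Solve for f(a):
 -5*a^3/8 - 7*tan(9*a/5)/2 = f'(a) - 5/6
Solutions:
 f(a) = C1 - 5*a^4/32 + 5*a/6 + 35*log(cos(9*a/5))/18


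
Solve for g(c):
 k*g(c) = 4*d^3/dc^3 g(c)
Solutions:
 g(c) = C1*exp(2^(1/3)*c*k^(1/3)/2) + C2*exp(2^(1/3)*c*k^(1/3)*(-1 + sqrt(3)*I)/4) + C3*exp(-2^(1/3)*c*k^(1/3)*(1 + sqrt(3)*I)/4)


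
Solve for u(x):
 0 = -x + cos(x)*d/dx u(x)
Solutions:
 u(x) = C1 + Integral(x/cos(x), x)


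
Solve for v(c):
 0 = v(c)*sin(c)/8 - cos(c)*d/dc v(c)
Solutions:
 v(c) = C1/cos(c)^(1/8)


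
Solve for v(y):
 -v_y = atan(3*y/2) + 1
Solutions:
 v(y) = C1 - y*atan(3*y/2) - y + log(9*y^2 + 4)/3


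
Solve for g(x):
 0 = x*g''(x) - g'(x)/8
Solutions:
 g(x) = C1 + C2*x^(9/8)


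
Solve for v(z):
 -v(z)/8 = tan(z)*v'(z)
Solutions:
 v(z) = C1/sin(z)^(1/8)


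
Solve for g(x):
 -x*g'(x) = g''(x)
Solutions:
 g(x) = C1 + C2*erf(sqrt(2)*x/2)


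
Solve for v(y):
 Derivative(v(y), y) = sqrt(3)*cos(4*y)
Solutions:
 v(y) = C1 + sqrt(3)*sin(4*y)/4


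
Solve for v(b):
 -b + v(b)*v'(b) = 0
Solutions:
 v(b) = -sqrt(C1 + b^2)
 v(b) = sqrt(C1 + b^2)


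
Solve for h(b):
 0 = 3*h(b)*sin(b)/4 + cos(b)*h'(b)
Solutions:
 h(b) = C1*cos(b)^(3/4)


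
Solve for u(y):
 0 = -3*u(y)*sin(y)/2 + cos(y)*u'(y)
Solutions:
 u(y) = C1/cos(y)^(3/2)


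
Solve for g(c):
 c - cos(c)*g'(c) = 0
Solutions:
 g(c) = C1 + Integral(c/cos(c), c)


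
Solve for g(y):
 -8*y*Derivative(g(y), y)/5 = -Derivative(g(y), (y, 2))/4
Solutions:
 g(y) = C1 + C2*erfi(4*sqrt(5)*y/5)


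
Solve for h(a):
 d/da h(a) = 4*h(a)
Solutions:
 h(a) = C1*exp(4*a)


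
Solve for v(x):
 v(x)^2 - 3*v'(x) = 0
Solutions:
 v(x) = -3/(C1 + x)


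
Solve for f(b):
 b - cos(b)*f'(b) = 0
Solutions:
 f(b) = C1 + Integral(b/cos(b), b)


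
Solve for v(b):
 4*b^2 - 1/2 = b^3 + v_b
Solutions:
 v(b) = C1 - b^4/4 + 4*b^3/3 - b/2


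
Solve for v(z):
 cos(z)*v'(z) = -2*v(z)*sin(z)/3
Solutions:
 v(z) = C1*cos(z)^(2/3)


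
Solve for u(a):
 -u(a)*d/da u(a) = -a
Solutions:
 u(a) = -sqrt(C1 + a^2)
 u(a) = sqrt(C1 + a^2)


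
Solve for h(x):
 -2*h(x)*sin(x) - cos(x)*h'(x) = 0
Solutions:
 h(x) = C1*cos(x)^2


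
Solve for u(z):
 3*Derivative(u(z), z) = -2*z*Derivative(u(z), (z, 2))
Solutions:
 u(z) = C1 + C2/sqrt(z)


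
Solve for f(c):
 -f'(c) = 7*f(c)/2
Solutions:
 f(c) = C1*exp(-7*c/2)


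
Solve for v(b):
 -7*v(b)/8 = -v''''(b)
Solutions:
 v(b) = C1*exp(-14^(1/4)*b/2) + C2*exp(14^(1/4)*b/2) + C3*sin(14^(1/4)*b/2) + C4*cos(14^(1/4)*b/2)


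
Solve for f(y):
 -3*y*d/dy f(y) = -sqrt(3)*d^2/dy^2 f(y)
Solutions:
 f(y) = C1 + C2*erfi(sqrt(2)*3^(1/4)*y/2)


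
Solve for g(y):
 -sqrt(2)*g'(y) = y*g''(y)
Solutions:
 g(y) = C1 + C2*y^(1 - sqrt(2))


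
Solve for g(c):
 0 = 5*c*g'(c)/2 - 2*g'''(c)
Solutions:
 g(c) = C1 + Integral(C2*airyai(10^(1/3)*c/2) + C3*airybi(10^(1/3)*c/2), c)


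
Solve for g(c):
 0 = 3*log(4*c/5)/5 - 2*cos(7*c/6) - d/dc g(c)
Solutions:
 g(c) = C1 + 3*c*log(c)/5 - 3*c*log(5)/5 - 3*c/5 + 6*c*log(2)/5 - 12*sin(7*c/6)/7


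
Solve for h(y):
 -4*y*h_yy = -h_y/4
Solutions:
 h(y) = C1 + C2*y^(17/16)


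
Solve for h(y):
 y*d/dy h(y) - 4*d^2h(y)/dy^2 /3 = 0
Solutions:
 h(y) = C1 + C2*erfi(sqrt(6)*y/4)


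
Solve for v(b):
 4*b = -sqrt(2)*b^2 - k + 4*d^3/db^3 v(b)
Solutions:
 v(b) = C1 + C2*b + C3*b^2 + sqrt(2)*b^5/240 + b^4/24 + b^3*k/24


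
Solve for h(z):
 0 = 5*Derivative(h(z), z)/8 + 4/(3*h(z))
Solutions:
 h(z) = -sqrt(C1 - 960*z)/15
 h(z) = sqrt(C1 - 960*z)/15


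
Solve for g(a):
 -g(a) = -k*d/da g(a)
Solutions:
 g(a) = C1*exp(a/k)


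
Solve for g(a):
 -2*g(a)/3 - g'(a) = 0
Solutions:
 g(a) = C1*exp(-2*a/3)


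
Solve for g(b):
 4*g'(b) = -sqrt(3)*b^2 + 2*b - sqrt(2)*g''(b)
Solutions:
 g(b) = C1 + C2*exp(-2*sqrt(2)*b) - sqrt(3)*b^3/12 + sqrt(6)*b^2/16 + b^2/4 - sqrt(2)*b/8 - sqrt(3)*b/16


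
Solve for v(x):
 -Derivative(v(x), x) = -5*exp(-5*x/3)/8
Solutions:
 v(x) = C1 - 3*exp(-5*x/3)/8


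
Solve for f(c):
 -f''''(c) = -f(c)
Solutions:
 f(c) = C1*exp(-c) + C2*exp(c) + C3*sin(c) + C4*cos(c)


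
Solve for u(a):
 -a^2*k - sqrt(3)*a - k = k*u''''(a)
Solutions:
 u(a) = C1 + C2*a + C3*a^2 + C4*a^3 - a^6/360 - sqrt(3)*a^5/(120*k) - a^4/24


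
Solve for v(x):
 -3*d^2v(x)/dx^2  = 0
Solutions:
 v(x) = C1 + C2*x


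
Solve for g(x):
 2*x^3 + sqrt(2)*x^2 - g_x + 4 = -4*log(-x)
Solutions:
 g(x) = C1 + x^4/2 + sqrt(2)*x^3/3 + 4*x*log(-x)


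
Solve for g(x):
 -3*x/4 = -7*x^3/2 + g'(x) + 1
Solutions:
 g(x) = C1 + 7*x^4/8 - 3*x^2/8 - x


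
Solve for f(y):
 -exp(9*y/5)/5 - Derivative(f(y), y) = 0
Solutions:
 f(y) = C1 - exp(9*y/5)/9


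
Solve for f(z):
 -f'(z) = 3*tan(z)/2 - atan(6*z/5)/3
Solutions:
 f(z) = C1 + z*atan(6*z/5)/3 - 5*log(36*z^2 + 25)/36 + 3*log(cos(z))/2


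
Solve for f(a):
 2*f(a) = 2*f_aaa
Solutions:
 f(a) = C3*exp(a) + (C1*sin(sqrt(3)*a/2) + C2*cos(sqrt(3)*a/2))*exp(-a/2)


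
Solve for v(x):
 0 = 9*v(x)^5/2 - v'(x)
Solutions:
 v(x) = -(-1/(C1 + 18*x))^(1/4)
 v(x) = (-1/(C1 + 18*x))^(1/4)
 v(x) = -I*(-1/(C1 + 18*x))^(1/4)
 v(x) = I*(-1/(C1 + 18*x))^(1/4)


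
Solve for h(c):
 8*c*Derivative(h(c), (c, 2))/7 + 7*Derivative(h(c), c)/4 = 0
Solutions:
 h(c) = C1 + C2/c^(17/32)


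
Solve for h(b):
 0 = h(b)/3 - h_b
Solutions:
 h(b) = C1*exp(b/3)


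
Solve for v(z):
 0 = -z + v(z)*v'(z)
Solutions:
 v(z) = -sqrt(C1 + z^2)
 v(z) = sqrt(C1 + z^2)


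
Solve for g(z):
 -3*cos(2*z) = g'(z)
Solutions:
 g(z) = C1 - 3*sin(2*z)/2


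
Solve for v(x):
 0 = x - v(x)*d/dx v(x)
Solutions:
 v(x) = -sqrt(C1 + x^2)
 v(x) = sqrt(C1 + x^2)


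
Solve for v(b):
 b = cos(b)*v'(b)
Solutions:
 v(b) = C1 + Integral(b/cos(b), b)


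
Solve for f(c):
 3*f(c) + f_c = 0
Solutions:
 f(c) = C1*exp(-3*c)


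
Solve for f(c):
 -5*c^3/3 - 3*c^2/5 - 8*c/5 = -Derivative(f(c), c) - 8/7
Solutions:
 f(c) = C1 + 5*c^4/12 + c^3/5 + 4*c^2/5 - 8*c/7


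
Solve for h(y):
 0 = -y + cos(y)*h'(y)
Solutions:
 h(y) = C1 + Integral(y/cos(y), y)


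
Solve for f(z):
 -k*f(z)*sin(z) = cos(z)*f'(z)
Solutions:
 f(z) = C1*exp(k*log(cos(z)))


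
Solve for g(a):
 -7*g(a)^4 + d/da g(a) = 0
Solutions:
 g(a) = (-1/(C1 + 21*a))^(1/3)
 g(a) = (-1/(C1 + 7*a))^(1/3)*(-3^(2/3) - 3*3^(1/6)*I)/6
 g(a) = (-1/(C1 + 7*a))^(1/3)*(-3^(2/3) + 3*3^(1/6)*I)/6


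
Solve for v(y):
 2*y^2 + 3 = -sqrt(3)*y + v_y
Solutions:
 v(y) = C1 + 2*y^3/3 + sqrt(3)*y^2/2 + 3*y


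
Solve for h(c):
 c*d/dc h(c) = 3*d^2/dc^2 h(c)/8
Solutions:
 h(c) = C1 + C2*erfi(2*sqrt(3)*c/3)


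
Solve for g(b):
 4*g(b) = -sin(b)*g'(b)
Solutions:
 g(b) = C1*(cos(b)^2 + 2*cos(b) + 1)/(cos(b)^2 - 2*cos(b) + 1)
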